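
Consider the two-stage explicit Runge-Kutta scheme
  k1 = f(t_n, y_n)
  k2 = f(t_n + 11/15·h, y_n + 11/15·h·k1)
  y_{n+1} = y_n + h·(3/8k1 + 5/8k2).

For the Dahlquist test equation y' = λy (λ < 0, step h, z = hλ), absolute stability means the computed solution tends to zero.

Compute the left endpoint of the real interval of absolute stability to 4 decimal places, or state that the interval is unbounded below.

Test eqn y'=λy, z=hλ:
  k1=λy_n ⇒ h·k1=z·y_n;  k2=λ(1+11/15z)y_n ⇒ h·k2=z(1+11/15z)y_n
  y_{n+1}/y_n = 1 + 3/8z + 5/8z(1+11/15z) = 1 + z + 11/24z²
  so R(z) = 1 + z + 11/24z².

Need |R(x)|<1, x<0.
x=-1.3: |R|=0.4746
R=1: x+11/24x²=0 ⇒ x=−24/11=-2.1818; min R=1−1/(4·11/24)=0.4545>−1
Confirm numerically:
  x=-2.099: |R|=0.92033 <1
  x=-1.960: |R|=0.80073 <1
  x=-1.179: |R|=0.45810 <1
  x=-2.768: |R|=1.74367 >1
  x=-2.485: |R|=1.34531 >1
  x=-2.390: |R|=1.22805 >1
Stable set (-2.1818, 0).

z* = -2.1818.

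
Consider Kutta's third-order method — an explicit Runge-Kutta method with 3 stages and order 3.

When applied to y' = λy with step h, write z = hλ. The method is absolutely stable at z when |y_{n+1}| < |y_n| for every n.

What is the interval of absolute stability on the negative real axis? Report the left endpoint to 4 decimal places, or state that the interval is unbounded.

(-2.5127, 0).

On y'=λy, z=hλ:
  order 3, 3-stage ⇒ R(z)=1+z+z^2/2+z^3/6
  (e.g. R(-1.76)=-0.11983, |R|=0.11983)

Boundary: |R(x)|=1, x<0.
x=-1.76: |R|=0.1198
|R(-2.9)|=1.7598 |R(-2.88)|=1.7141 |R(-2.49)|=0.9630
Bisect:
  x_lo=-2.8958 |R|=1.7501  x_hi=-0.1680 |R|=0.8453
  mid=-1.53189 |R|=0.04231 →hi
  mid=-2.21383 |R|=0.57166 →hi
  mid=-2.55480 |R|=1.07050 →lo
  mid=-2.38432 |R|=0.80096 →hi
  mid=-2.46956 |R|=0.93039 →hi
  mid=-2.51218 |R|=0.99907 →hi
  mid=-2.53349 |R|=1.03444 →lo
  ...
  [-2.51285,-2.51268] ⇒ x*=-2.5127
Stable set (-2.5127, 0).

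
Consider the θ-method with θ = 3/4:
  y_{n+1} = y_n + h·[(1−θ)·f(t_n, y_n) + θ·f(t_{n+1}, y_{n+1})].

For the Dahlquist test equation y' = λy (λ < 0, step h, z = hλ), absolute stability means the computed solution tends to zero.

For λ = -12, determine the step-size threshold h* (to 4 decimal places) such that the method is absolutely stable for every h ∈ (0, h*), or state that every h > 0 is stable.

(−∞, 0) — no finite endpoint. Any h>0 works for λ=-12.

With y'=λy (z=hλ):
  y_{n+1} = y_n + z·[1/4·y_n + 3/4·y_{n+1}] ⇒ (1 − 3/4z)y_{n+1} = (1 + 1/4z)y_n
  so R(z) = (1 + 1/4z)/(1 − 3/4z).

Solve |R(x)|<1 on ℝ⁻.
x=-1.06: |R|=0.4095
x=-2: |R|=0.2000
x=-10: |R|=0.1765
x=-100: |R|=0.3158
θ=3/4≥1/2 ⇒ |1+1/4x|<|1−3/4x| ∀x<0 ⇒ unbounded interval.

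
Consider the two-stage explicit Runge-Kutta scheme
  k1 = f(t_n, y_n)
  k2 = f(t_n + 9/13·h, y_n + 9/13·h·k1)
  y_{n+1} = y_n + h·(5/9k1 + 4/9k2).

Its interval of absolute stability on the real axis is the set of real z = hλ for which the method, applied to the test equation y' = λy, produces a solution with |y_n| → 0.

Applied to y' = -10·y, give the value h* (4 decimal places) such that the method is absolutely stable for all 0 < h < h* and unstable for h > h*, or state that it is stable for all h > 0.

With y'=λy (z=hλ):
  k1=λy_n ⇒ h·k1=z·y_n;  k2=λ(1+9/13z)y_n ⇒ h·k2=z(1+9/13z)y_n
  y_{n+1}/y_n = 1 + 5/9z + 4/9z(1+9/13z) = 1 + z + 4/13z²
  so R(z) = 1 + z + 4/13z².

Find x<0 with |R(x)|<1.
x=-0.91: |R|=0.3448
R=1: x+4/13x²=0 ⇒ x=−13/4=-3.2500; min R=1−1/(4·4/13)=0.1875>−1
Confirm numerically:
  x=-2.985: |R|=0.75661 <1
  x=-2.804: |R|=0.61520 <1
  x=-2.536: |R|=0.44286 <1
  x=-3.651: |R|=1.45048 >1
  x=-3.630: |R|=1.42443 >1
Stable set (-3.2500, 0).

(-3.2500,0); λ=-10 ⇒ h* = (13/4)/10 = 0.3250.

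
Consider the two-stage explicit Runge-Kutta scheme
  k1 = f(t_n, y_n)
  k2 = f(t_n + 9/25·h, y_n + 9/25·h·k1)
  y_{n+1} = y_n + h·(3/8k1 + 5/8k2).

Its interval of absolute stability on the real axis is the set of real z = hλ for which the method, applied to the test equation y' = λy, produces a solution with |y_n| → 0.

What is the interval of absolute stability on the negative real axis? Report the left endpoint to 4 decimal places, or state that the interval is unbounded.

With y'=λy (z=hλ):
  k1=λy_n ⇒ h·k1=z·y_n;  k2=λ(1+9/25z)y_n ⇒ h·k2=z(1+9/25z)y_n
  y_{n+1}/y_n = 1 + 3/8z + 5/8z(1+9/25z) = 1 + z + 9/40z²
  Hence R(z) = 1 + z + 9/40z².

Find x<0 with |R(x)|<1.
x=-1.52: |R|=0.0002
R=1: x+9/40x²=0 ⇒ x=−40/9=-4.4444; min R=1−1/(4·9/40)=-0.1111>−1
Confirm numerically:
  x=-3.988: |R|=0.59043 <1
  x=-3.846: |R|=0.48214 <1
  x=-1.913: |R|=0.08960 <1
  x=-5.030: |R|=1.66270 >1
  x=-4.912: |R|=1.51674 >1
  x=-4.583: |R|=1.14288 >1
So |R|<1 on (-4.4444, 0).

(-4.4444, 0).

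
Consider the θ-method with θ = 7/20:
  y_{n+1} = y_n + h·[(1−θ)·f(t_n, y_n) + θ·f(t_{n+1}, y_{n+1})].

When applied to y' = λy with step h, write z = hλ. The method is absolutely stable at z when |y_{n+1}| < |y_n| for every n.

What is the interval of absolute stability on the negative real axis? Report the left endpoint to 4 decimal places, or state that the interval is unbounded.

With y'=λy (z=hλ):
  y_{n+1} = y_n + z·[13/20·y_n + 7/20·y_{n+1}] ⇒ (1 − 7/20z)y_{n+1} = (1 + 13/20z)y_n
  ⇒ R(z) = (1 + 13/20z)/(1 − 7/20z).

Need |R(x)|<1, x<0.
x=-0.32: |R|=0.7122
R=−1: 1+13/20x = −1+7/20x ⇒ -3/10x=2 ⇒ x=2/(-3/10)=-6.6667
Confirm numerically:
  x=-6.302: |R|=0.96587 <1
  x=-6.090: |R|=0.94475 <1
  x=-5.091: |R|=0.83008 <1
  x=-6.755: |R|=1.00788 >1
  x=-6.744: |R|=1.00690 >1
  x=-6.727: |R|=1.00540 >1
Interval (-6.6667, 0).

(-6.6667, 0).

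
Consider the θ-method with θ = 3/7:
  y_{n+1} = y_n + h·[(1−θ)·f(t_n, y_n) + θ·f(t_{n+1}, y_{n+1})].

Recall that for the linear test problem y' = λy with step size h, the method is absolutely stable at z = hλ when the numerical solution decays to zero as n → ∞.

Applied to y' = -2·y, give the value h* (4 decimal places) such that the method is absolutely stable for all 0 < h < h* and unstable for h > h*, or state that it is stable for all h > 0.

Test eqn y'=λy, z=hλ:
  y_{n+1} = y_n + z·[4/7·y_n + 3/7·y_{n+1}] ⇒ (1 − 3/7z)y_{n+1} = (1 + 4/7z)y_n
  R(z) = (1 + 4/7z)/(1 − 3/7z).

Solve |R(x)|<1 on ℝ⁻.
x=-1.67: |R|=0.0266
R=−1: 1+4/7x = −1+3/7x ⇒ -1/7x=2 ⇒ x=2/(-1/7)=-14.0000
Confirm numerically:
  x=-11.421: |R|=0.93750 <1
  x=-11.066: |R|=0.92701 <1
  x=-9.283: |R|=0.86464 <1
  x=-6.856: |R|=0.74086 <1
  x=-14.405: |R|=1.00807 >1
  x=-14.304: |R|=1.00609 >1
Interval (-14.0000, 0).

(-14.0000,0); λ=-2 ⇒ h* = (14)/2 = 7.0000.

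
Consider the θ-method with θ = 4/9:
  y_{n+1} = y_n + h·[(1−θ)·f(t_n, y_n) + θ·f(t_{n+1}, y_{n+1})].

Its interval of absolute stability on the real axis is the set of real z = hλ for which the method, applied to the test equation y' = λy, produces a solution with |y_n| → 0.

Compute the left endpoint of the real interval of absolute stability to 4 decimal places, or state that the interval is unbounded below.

left endpoint -18.0000.

On y'=λy, z=hλ:
  y_{n+1} = y_n + z·[5/9·y_n + 4/9·y_{n+1}] ⇒ (1 − 4/9z)y_{n+1} = (1 + 5/9z)y_n
  Hence R(z) = (1 + 5/9z)/(1 − 4/9z).

Boundary: |R(x)|=1, x<0.
x=-0.68: |R|=0.4778
R=−1: 1+5/9x = −1+4/9x ⇒ -1/9x=2 ⇒ x=2/(-1/9)=-18.0000
Confirm numerically:
  x=-16.140: |R|=0.97471 <1
  x=-14.900: |R|=0.95481 <1
  x=-7.489: |R|=0.73018 <1
  x=-18.263: |R|=1.00321 >1
  x=-18.113: |R|=1.00139 >1
So |R|<1 on (-18.0000, 0).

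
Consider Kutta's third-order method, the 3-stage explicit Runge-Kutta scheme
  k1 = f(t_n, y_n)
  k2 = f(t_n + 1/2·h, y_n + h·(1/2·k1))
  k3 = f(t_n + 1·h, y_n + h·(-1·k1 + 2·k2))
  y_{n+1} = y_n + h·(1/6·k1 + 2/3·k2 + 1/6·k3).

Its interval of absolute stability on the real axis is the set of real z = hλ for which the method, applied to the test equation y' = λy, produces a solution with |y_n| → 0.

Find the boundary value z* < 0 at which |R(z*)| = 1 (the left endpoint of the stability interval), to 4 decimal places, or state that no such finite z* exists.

z* = -2.5127.

On y'=λy, z=hλ:
  order 3, 3-stage ⇒ R(z)=1+z+z^2/2+z^3/6
  (e.g. R(-0.31)=0.73308, |R|=0.73308)

Solve |R(x)|<1 on ℝ⁻.
x=-0.31: |R|=0.7331
|R(-1.95)|=0.2846 |R(-0.79)|=0.4399 |R(-0.54)|=0.5796
Bisect:
  x_lo=-2.8850 |R|=1.7255  x_hi=-0.2985 |R|=0.7417
  mid=-1.59174 |R|=0.00293 →hi
  mid=-2.23838 |R|=0.60239 →hi
  mid=-2.56170 |R|=1.08233 →lo
  mid=-2.40004 |R|=0.82406 →hi
  mid=-2.48087 |R|=0.94836 →hi
  mid=-2.52129 |R|=1.01410 →lo
  mid=-2.50108 |R|=0.98092 →hi
  mid=-2.51119 |R|=0.99744 →hi
  mid=-2.51624 |R|=1.00575 →lo
  ...
  [-2.51276,-2.51261] ⇒ x*=-2.5127
Stable set (-2.5127, 0).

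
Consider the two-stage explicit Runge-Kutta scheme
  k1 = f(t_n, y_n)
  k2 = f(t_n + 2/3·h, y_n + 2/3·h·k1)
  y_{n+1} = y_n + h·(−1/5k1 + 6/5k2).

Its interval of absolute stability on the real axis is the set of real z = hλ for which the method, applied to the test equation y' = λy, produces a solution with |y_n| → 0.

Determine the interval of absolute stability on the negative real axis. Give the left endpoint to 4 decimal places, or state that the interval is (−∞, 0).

Set f=λy, z=hλ:
  k1=λy_n ⇒ h·k1=z·y_n;  k2=λ(1+2/3z)y_n ⇒ h·k2=z(1+2/3z)y_n
  y_{n+1}/y_n = 1 − 1/5z + 6/5z(1+2/3z) = 1 + z + 4/5z²
  R(z) = 1 + z + 4/5z².

Solve |R(x)|<1 on ℝ⁻.
x=-1.59: |R|=1.4325
R=1: x+4/5x²=0 ⇒ x=−5/4=-1.2500; min R=1−1/(4·4/5)=0.6875>−1
Confirm numerically:
  x=-1.194: |R|=0.94651 <1
  x=-0.962: |R|=0.77836 <1
  x=-0.856: |R|=0.73019 <1
  x=-1.788: |R|=1.76956 >1
  x=-1.696: |R|=1.60513 >1
  x=-1.359: |R|=1.11850 >1
So |R|<1 on (-1.2500, 0).

z∈(-1.2500,0).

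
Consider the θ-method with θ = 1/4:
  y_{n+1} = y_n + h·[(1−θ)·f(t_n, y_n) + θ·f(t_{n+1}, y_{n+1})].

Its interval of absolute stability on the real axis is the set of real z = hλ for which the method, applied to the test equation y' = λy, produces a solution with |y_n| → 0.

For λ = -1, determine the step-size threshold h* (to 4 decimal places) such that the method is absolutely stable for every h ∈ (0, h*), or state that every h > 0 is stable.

(-4.0000,0); λ=-1 ⇒ h* = (4)/1 = 4.0000.

Test eqn y'=λy, z=hλ:
  y_{n+1} = y_n + z·[3/4·y_n + 1/4·y_{n+1}] ⇒ (1 − 1/4z)y_{n+1} = (1 + 3/4z)y_n
  R(z) = (1 + 3/4z)/(1 − 1/4z).

Find x<0 with |R(x)|<1.
x=-0.71: |R|=0.3970
R=−1: 1+3/4x = −1+1/4x ⇒ -1/2x=2 ⇒ x=2/(-1/2)=-4.0000
Confirm numerically:
  x=-3.158: |R|=0.76474 <1
  x=-2.481: |R|=0.53125 <1
  x=-1.698: |R|=0.19200 <1
  x=-4.596: |R|=1.13867 >1
  x=-4.342: |R|=1.08199 >1
  x=-4.176: |R|=1.04305 >1
Stable set (-4.0000, 0).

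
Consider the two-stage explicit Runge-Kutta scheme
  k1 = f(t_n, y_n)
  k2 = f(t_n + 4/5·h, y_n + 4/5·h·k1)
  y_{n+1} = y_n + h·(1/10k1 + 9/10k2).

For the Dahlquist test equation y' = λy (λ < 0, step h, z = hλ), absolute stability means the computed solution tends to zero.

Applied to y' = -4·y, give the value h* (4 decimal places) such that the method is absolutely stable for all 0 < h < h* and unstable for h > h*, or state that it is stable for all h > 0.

(-1.3889,0); λ=-4 ⇒ h* = (25/18)/4 = 0.3472.

On y'=λy, z=hλ:
  k1=λy_n ⇒ h·k1=z·y_n;  k2=λ(1+4/5z)y_n ⇒ h·k2=z(1+4/5z)y_n
  y_{n+1}/y_n = 1 + 1/10z + 9/10z(1+4/5z) = 1 + z + 18/25z²
  R(z) = 1 + z + 18/25z².

Find x<0 with |R(x)|<1.
x=-0.42: |R|=0.7070
R=1: x+18/25x²=0 ⇒ x=−25/18=-1.3889; min R=1−1/(4·18/25)=0.6528>−1
Confirm numerically:
  x=-1.358: |R|=0.96980 <1
  x=-1.277: |R|=0.89712 <1
  x=-0.687: |R|=0.65282 <1
  x=-1.965: |R|=1.81508 >1
  x=-1.873: |R|=1.65285 >1
  x=-1.654: |R|=1.31572 >1
Interval (-1.3889, 0).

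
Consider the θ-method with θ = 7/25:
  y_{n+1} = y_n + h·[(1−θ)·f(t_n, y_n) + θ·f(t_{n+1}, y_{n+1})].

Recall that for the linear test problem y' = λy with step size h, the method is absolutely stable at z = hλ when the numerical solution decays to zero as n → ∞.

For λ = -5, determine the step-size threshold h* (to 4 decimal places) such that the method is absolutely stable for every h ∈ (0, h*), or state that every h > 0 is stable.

On y'=λy, z=hλ:
  y_{n+1} = y_n + z·[18/25·y_n + 7/25·y_{n+1}] ⇒ (1 − 7/25z)y_{n+1} = (1 + 18/25z)y_n
  so R(z) = (1 + 18/25z)/(1 − 7/25z).

Need |R(x)|<1, x<0.
x=-0.52: |R|=0.5461
R=−1: 1+18/25x = −1+7/25x ⇒ -11/25x=2 ⇒ x=2/(-11/25)=-4.5455
Confirm numerically:
  x=-3.645: |R|=0.80392 <1
  x=-3.307: |R|=0.71707 <1
  x=-3.143: |R|=0.67177 <1
  x=-3.142: |R|=0.67149 <1
  x=-5.140: |R|=1.10725 >1
  x=-5.088: |R|=1.09846 >1
  x=-4.640: |R|=1.01809 >1
Interval (-4.5455, 0).

(-4.5455,0); λ=-5 ⇒ h* = (50/11)/5 = 0.9091.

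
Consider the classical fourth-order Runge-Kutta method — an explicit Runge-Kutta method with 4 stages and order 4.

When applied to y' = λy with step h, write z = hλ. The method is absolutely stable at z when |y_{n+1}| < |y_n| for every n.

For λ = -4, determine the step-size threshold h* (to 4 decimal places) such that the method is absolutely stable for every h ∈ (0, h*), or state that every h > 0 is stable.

With y'=λy (z=hλ):
  order 4, 4-stage ⇒ R(z)=1+z+z^2/2+z^3/6+z^4/24
  (e.g. R(-0.38)=0.68392, |R|=0.68392)

Need |R(x)|<1, x<0.
x=-0.38: |R|=0.6839
|R(-2.71)|=0.8923 |R(-1.72)|=0.2758 |R(-0.68)|=0.5077
Bisect:
  x_lo=-3.3100 |R|=2.1253  x_hi=-0.1481 |R|=0.8624
  mid=-1.72903 |R|=0.27663 →hi
  mid=-2.51949 |R|=0.66783 →hi
  mid=-2.91473 |R|=1.21334 →lo
  mid=-2.71711 |R|=0.90197 →hi
  mid=-2.81592 |R|=1.04716 →lo
  mid=-2.76651 |R|=0.97205 →hi
  mid=-2.79122 |R|=1.00896 →lo
  ...
  [-2.78543,-2.78523] ⇒ x*=-2.7853
Stable set (-2.7853, 0).

(-2.7853,0); λ=-4 ⇒ h* = 0.6963.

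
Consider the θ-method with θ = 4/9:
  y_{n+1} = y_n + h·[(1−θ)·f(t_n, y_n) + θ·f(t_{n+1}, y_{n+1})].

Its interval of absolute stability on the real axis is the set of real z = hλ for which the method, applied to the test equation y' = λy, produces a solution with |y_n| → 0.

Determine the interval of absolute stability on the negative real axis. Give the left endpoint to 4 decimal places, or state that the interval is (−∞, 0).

With y'=λy (z=hλ):
  y_{n+1} = y_n + z·[5/9·y_n + 4/9·y_{n+1}] ⇒ (1 − 4/9z)y_{n+1} = (1 + 5/9z)y_n
  so R(z) = (1 + 5/9z)/(1 − 4/9z).

Boundary: |R(x)|=1, x<0.
x=-1.03: |R|=0.2934
R=−1: 1+5/9x = −1+4/9x ⇒ -1/9x=2 ⇒ x=2/(-1/9)=-18.0000
Confirm numerically:
  x=-17.784: |R|=0.99730 <1
  x=-16.649: |R|=0.98213 <1
  x=-10.427: |R|=0.85065 <1
  x=-18.526: |R|=1.00633 >1
  x=-18.265: |R|=1.00323 >1
Interval (-18.0000, 0).

z∈(-18.0000,0).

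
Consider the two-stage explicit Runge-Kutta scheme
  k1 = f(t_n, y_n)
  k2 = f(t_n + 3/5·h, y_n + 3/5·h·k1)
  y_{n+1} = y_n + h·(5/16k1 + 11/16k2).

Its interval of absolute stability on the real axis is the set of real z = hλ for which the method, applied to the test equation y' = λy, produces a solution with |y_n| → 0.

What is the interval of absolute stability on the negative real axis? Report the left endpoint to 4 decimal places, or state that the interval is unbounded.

Test eqn y'=λy, z=hλ:
  k1=λy_n ⇒ h·k1=z·y_n;  k2=λ(1+3/5z)y_n ⇒ h·k2=z(1+3/5z)y_n
  y_{n+1}/y_n = 1 + 5/16z + 11/16z(1+3/5z) = 1 + z + 33/80z²
  R(z) = 1 + z + 33/80z².

Find x<0 with |R(x)|<1.
x=-1.56: |R|=0.4439
R=1: x+33/80x²=0 ⇒ x=−80/33=-2.4242; min R=1−1/(4·33/80)=0.3939>−1
Confirm numerically:
  x=-1.960: |R|=0.62466 <1
  x=-1.830: |R|=0.55142 <1
  x=-1.823: |R|=0.54787 <1
  x=-1.465: |R|=0.42032 <1
  x=-2.863: |R|=1.51817 >1
  x=-2.814: |R|=1.45242 >1
  x=-2.459: |R|=1.03526 >1
Stable set (-2.4242, 0).

z∈(-2.4242,0).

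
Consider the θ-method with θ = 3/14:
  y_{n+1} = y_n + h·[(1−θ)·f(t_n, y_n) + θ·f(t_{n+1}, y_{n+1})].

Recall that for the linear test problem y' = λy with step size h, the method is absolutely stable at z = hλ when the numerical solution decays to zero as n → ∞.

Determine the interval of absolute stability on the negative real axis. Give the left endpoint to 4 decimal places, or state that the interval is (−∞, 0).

On y'=λy, z=hλ:
  y_{n+1} = y_n + z·[11/14·y_n + 3/14·y_{n+1}] ⇒ (1 − 3/14z)y_{n+1} = (1 + 11/14z)y_n
  so R(z) = (1 + 11/14z)/(1 − 3/14z).

Find x<0 with |R(x)|<1.
x=-0.66: |R|=0.4218
R=−1: 1+11/14x = −1+3/14x ⇒ -4/7x=2 ⇒ x=2/(-4/7)=-3.5000
Confirm numerically:
  x=-2.343: |R|=0.55985 <1
  x=-2.272: |R|=0.52806 <1
  x=-1.694: |R|=0.24285 <1
  x=-4.090: |R|=1.17967 >1
  x=-3.914: |R|=1.12866 >1
  x=-3.799: |R|=1.09418 >1
Interval (-3.5000, 0).

(-3.5000, 0).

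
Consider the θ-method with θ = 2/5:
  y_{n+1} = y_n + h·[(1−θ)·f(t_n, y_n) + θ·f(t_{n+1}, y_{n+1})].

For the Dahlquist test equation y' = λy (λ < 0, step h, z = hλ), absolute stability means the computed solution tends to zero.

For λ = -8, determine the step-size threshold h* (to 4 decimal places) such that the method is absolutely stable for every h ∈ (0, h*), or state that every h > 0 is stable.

With y'=λy (z=hλ):
  y_{n+1} = y_n + z·[3/5·y_n + 2/5·y_{n+1}] ⇒ (1 − 2/5z)y_{n+1} = (1 + 3/5z)y_n
  so R(z) = (1 + 3/5z)/(1 − 2/5z).

Boundary: |R(x)|=1, x<0.
x=-1.77: |R|=0.0363
R=−1: 1+3/5x = −1+2/5x ⇒ -1/5x=2 ⇒ x=2/(-1/5)=-10.0000
Confirm numerically:
  x=-9.482: |R|=0.97838 <1
  x=-8.557: |R|=0.93475 <1
  x=-7.425: |R|=0.87028 <1
  x=-10.406: |R|=1.01573 >1
  x=-10.262: |R|=1.01026 >1
So |R|<1 on (-10.0000, 0).

(-10.0000,0); λ=-8 ⇒ h* = (10)/8 = 1.2500.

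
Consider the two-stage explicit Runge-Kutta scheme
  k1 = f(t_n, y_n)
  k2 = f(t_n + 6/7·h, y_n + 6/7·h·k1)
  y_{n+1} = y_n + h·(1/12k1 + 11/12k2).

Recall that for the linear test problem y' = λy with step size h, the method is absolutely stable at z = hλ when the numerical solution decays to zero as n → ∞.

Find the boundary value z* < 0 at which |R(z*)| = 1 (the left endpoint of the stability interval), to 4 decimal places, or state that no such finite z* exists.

left endpoint -1.2727.

On y'=λy, z=hλ:
  k1=λy_n ⇒ h·k1=z·y_n;  k2=λ(1+6/7z)y_n ⇒ h·k2=z(1+6/7z)y_n
  y_{n+1}/y_n = 1 + 1/12z + 11/12z(1+6/7z) = 1 + z + 11/14z²
  so R(z) = 1 + z + 11/14z².

Find x<0 with |R(x)|<1.
x=-0.35: |R|=0.7462
R=1: x+11/14x²=0 ⇒ x=−14/11=-1.2727; min R=1−1/(4·11/14)=0.6818>−1
Confirm numerically:
  x=-1.209: |R|=0.93946 <1
  x=-0.959: |R|=0.76361 <1
  x=-0.606: |R|=0.68254 <1
  x=-1.738: |R|=1.63536 >1
  x=-1.707: |R|=1.58245 >1
  x=-1.681: |R|=1.53924 >1
Interval (-1.2727, 0).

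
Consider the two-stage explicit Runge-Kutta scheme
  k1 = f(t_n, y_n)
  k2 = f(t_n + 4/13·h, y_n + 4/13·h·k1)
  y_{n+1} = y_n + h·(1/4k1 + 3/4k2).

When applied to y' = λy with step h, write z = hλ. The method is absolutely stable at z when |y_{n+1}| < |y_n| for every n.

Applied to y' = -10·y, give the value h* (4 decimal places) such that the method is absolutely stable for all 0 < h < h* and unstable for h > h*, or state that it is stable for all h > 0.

(-4.3333,0); λ=-10 ⇒ h* = (13/3)/10 = 0.4333.

Set f=λy, z=hλ:
  k1=λy_n ⇒ h·k1=z·y_n;  k2=λ(1+4/13z)y_n ⇒ h·k2=z(1+4/13z)y_n
  y_{n+1}/y_n = 1 + 1/4z + 3/4z(1+4/13z) = 1 + z + 3/13z²
  Hence R(z) = 1 + z + 3/13z².

Find x<0 with |R(x)|<1.
x=-1.19: |R|=0.1368
R=1: x+3/13x²=0 ⇒ x=−13/3=-4.3333; min R=1−1/(4·3/13)=-0.0833>−1
Confirm numerically:
  x=-3.441: |R|=0.29142 <1
  x=-3.336: |R|=0.23221 <1
  x=-1.997: |R|=0.07669 <1
  x=-4.837: |R|=1.56221 >1
  x=-4.515: |R|=1.18928 >1
Stable set (-4.3333, 0).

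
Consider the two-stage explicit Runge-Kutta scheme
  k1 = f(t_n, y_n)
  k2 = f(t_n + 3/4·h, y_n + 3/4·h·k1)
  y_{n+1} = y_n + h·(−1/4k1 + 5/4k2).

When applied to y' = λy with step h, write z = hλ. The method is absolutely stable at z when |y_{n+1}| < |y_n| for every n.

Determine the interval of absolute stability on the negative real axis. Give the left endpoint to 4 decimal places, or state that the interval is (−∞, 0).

Test eqn y'=λy, z=hλ:
  k1=λy_n ⇒ h·k1=z·y_n;  k2=λ(1+3/4z)y_n ⇒ h·k2=z(1+3/4z)y_n
  y_{n+1}/y_n = 1 − 1/4z + 5/4z(1+3/4z) = 1 + z + 15/16z²
  so R(z) = 1 + z + 15/16z².

Boundary: |R(x)|=1, x<0.
x=-0.82: |R|=0.8104
R=1: x+15/16x²=0 ⇒ x=−16/15=-1.0667; min R=1−1/(4·15/16)=0.7333>−1
Confirm numerically:
  x=-0.978: |R|=0.91870 <1
  x=-0.807: |R|=0.80355 <1
  x=-0.744: |R|=0.77494 <1
  x=-0.681: |R|=0.75378 <1
  x=-1.436: |R|=1.49721 >1
  x=-1.430: |R|=1.48709 >1
  x=-1.186: |R|=1.13268 >1
Stable set (-1.0667, 0).

z∈(-1.0667,0).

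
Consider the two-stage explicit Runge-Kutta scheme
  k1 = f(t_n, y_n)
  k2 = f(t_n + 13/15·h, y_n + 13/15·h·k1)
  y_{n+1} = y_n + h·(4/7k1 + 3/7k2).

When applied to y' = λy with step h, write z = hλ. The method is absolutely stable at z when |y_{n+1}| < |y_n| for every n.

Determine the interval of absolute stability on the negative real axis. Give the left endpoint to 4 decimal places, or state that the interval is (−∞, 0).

With y'=λy (z=hλ):
  k1=λy_n ⇒ h·k1=z·y_n;  k2=λ(1+13/15z)y_n ⇒ h·k2=z(1+13/15z)y_n
  y_{n+1}/y_n = 1 + 4/7z + 3/7z(1+13/15z) = 1 + z + 13/35z²
  ⇒ R(z) = 1 + z + 13/35z².

Find x<0 with |R(x)|<1.
x=-1.25: |R|=0.3304
R=1: x+13/35x²=0 ⇒ x=−35/13=-2.6923; min R=1−1/(4·13/35)=0.3269>−1
Confirm numerically:
  x=-2.622: |R|=0.93153 <1
  x=-2.554: |R|=0.86880 <1
  x=-2.241: |R|=0.62434 <1
  x=-2.015: |R|=0.49308 <1
  x=-3.257: |R|=1.68313 >1
  x=-2.958: |R|=1.29191 >1
  x=-2.839: |R|=1.15468 >1
Stable set (-2.6923, 0).

(-2.6923, 0).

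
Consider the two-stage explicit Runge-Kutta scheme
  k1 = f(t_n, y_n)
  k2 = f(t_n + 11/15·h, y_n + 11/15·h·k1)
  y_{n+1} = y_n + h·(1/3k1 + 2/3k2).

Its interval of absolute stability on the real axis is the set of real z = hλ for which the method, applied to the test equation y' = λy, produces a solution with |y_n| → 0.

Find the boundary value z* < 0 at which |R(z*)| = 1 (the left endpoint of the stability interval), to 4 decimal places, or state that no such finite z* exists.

On y'=λy, z=hλ:
  k1=λy_n ⇒ h·k1=z·y_n;  k2=λ(1+11/15z)y_n ⇒ h·k2=z(1+11/15z)y_n
  y_{n+1}/y_n = 1 + 1/3z + 2/3z(1+11/15z) = 1 + z + 22/45z²
  Hence R(z) = 1 + z + 22/45z².

Find x<0 with |R(x)|<1.
x=-1.65: |R|=0.6810
R=1: x+22/45x²=0 ⇒ x=−45/22=-2.0455; min R=1−1/(4·22/45)=0.4886>−1
Confirm numerically:
  x=-1.322: |R|=0.53242 <1
  x=-1.236: |R|=0.51087 <1
  x=-1.183: |R|=0.50119 <1
  x=-2.561: |R|=1.64549 >1
  x=-2.070: |R|=1.02484 >1
So |R|<1 on (-2.0455, 0).

left endpoint -2.0455.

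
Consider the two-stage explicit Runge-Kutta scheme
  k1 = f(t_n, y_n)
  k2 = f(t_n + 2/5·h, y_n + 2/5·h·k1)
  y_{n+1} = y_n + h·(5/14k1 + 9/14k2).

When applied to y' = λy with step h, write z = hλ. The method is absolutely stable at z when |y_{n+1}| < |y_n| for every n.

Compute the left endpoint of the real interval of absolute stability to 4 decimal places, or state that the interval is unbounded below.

Test eqn y'=λy, z=hλ:
  k1=λy_n ⇒ h·k1=z·y_n;  k2=λ(1+2/5z)y_n ⇒ h·k2=z(1+2/5z)y_n
  y_{n+1}/y_n = 1 + 5/14z + 9/14z(1+2/5z) = 1 + z + 9/35z²
  so R(z) = 1 + z + 9/35z².

Need |R(x)|<1, x<0.
x=-0.52: |R|=0.5495
R=1: x+9/35x²=0 ⇒ x=−35/9=-3.8889; min R=1−1/(4·9/35)=0.0278>−1
Confirm numerically:
  x=-2.803: |R|=0.21732 <1
  x=-2.292: |R|=0.05884 <1
  x=-2.264: |R|=0.05404 <1
  x=-2.109: |R|=0.03474 <1
  x=-4.182: |R|=1.31520 >1
  x=-3.961: |R|=1.07345 >1
Stable set (-3.8889, 0).

left endpoint -3.8889.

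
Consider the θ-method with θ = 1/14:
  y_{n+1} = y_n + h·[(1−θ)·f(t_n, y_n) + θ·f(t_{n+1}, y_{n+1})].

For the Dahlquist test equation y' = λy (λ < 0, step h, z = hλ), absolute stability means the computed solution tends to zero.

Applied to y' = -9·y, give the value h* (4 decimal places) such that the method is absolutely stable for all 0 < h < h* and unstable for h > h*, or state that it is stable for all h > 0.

On y'=λy, z=hλ:
  y_{n+1} = y_n + z·[13/14·y_n + 1/14·y_{n+1}] ⇒ (1 − 1/14z)y_{n+1} = (1 + 13/14z)y_n
  R(z) = (1 + 13/14z)/(1 − 1/14z).

Solve |R(x)|<1 on ℝ⁻.
x=-1.21: |R|=0.1137
R=−1: 1+13/14x = −1+1/14x ⇒ -6/7x=2 ⇒ x=2/(-6/7)=-2.3333
Confirm numerically:
  x=-2.250: |R|=0.93846 <1
  x=-1.891: |R|=0.66597 <1
  x=-1.255: |R|=0.15175 <1
  x=-1.183: |R|=0.09083 <1
  x=-2.909: |R|=1.40854 >1
  x=-2.794: |R|=1.32917 >1
So |R|<1 on (-2.3333, 0).

(-2.3333,0); λ=-9 ⇒ h* = (7/3)/9 = 0.2593.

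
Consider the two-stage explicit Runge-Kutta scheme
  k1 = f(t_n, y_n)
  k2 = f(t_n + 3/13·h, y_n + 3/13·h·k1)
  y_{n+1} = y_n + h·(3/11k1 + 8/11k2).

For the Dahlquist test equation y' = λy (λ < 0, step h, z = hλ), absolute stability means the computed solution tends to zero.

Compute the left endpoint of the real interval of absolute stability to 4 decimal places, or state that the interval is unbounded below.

On y'=λy, z=hλ:
  k1=λy_n ⇒ h·k1=z·y_n;  k2=λ(1+3/13z)y_n ⇒ h·k2=z(1+3/13z)y_n
  y_{n+1}/y_n = 1 + 3/11z + 8/11z(1+3/13z) = 1 + z + 24/143z²
  Hence R(z) = 1 + z + 24/143z².

Find x<0 with |R(x)|<1.
x=-1.04: |R|=0.1415
R=1: x+24/143x²=0 ⇒ x=−143/24=-5.9583; min R=1−1/(4·24/143)=-0.4896>−1
Confirm numerically:
  x=-5.627: |R|=0.68709 <1
  x=-5.057: |R|=0.23501 <1
  x=-3.270: |R|=0.47539 <1
  x=-2.548: |R|=0.45838 <1
  x=-6.292: |R|=1.35235 >1
  x=-6.277: |R|=1.33571 >1
Interval (-5.9583, 0).

z* = -5.9583.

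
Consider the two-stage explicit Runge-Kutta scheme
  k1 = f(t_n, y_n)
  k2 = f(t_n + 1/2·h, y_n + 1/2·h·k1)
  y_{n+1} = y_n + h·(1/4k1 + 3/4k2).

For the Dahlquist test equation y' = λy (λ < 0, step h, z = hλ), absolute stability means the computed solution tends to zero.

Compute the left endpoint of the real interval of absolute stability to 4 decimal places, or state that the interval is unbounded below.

With y'=λy (z=hλ):
  k1=λy_n ⇒ h·k1=z·y_n;  k2=λ(1+1/2z)y_n ⇒ h·k2=z(1+1/2z)y_n
  y_{n+1}/y_n = 1 + 1/4z + 3/4z(1+1/2z) = 1 + z + 3/8z²
  so R(z) = 1 + z + 3/8z².

Solve |R(x)|<1 on ℝ⁻.
x=-1.72: |R|=0.3894
R=1: x+3/8x²=0 ⇒ x=−8/3=-2.6667; min R=1−1/(4·3/8)=0.3333>−1
Confirm numerically:
  x=-1.970: |R|=0.48534 <1
  x=-1.440: |R|=0.33760 <1
  x=-1.251: |R|=0.33588 <1
  x=-3.083: |R|=1.48133 >1
  x=-3.016: |R|=1.39510 >1
Interval (-2.6667, 0).

left endpoint -2.6667.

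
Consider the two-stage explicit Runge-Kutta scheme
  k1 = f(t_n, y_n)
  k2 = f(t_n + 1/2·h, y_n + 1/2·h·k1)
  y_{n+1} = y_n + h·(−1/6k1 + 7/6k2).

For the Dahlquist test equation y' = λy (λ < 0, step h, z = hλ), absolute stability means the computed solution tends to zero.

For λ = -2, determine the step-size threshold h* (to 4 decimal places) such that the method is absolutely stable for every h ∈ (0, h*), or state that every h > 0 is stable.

Set f=λy, z=hλ:
  k1=λy_n ⇒ h·k1=z·y_n;  k2=λ(1+1/2z)y_n ⇒ h·k2=z(1+1/2z)y_n
  y_{n+1}/y_n = 1 − 1/6z + 7/6z(1+1/2z) = 1 + z + 7/12z²
  Hence R(z) = 1 + z + 7/12z².

Find x<0 with |R(x)|<1.
x=-0.79: |R|=0.5741
R=1: x+7/12x²=0 ⇒ x=−12/7=-1.7143; min R=1−1/(4·7/12)=0.5714>−1
Confirm numerically:
  x=-1.097: |R|=0.60499 <1
  x=-1.049: |R|=0.59290 <1
  x=-1.008: |R|=0.58470 <1
  x=-2.224: |R|=1.66127 >1
  x=-2.075: |R|=1.43661 >1
  x=-1.989: |R|=1.31874 >1
Stable set (-1.7143, 0).

(-1.7143,0); λ=-2 ⇒ h* = (12/7)/2 = 0.8571.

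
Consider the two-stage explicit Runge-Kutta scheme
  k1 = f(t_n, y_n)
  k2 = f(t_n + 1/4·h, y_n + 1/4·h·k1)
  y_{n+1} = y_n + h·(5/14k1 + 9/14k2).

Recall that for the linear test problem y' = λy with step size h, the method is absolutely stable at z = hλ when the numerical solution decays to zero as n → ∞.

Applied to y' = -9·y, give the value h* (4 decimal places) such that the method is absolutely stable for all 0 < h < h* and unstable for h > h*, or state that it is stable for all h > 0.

(-6.2222,0); λ=-9 ⇒ h* = (56/9)/9 = 0.6914.

Test eqn y'=λy, z=hλ:
  k1=λy_n ⇒ h·k1=z·y_n;  k2=λ(1+1/4z)y_n ⇒ h·k2=z(1+1/4z)y_n
  y_{n+1}/y_n = 1 + 5/14z + 9/14z(1+1/4z) = 1 + z + 9/56z²
  Hence R(z) = 1 + z + 9/56z².

Need |R(x)|<1, x<0.
x=-1.04: |R|=0.1338
R=1: x+9/56x²=0 ⇒ x=−56/9=-6.2222; min R=1−1/(4·9/56)=-0.5556>−1
Confirm numerically:
  x=-6.192: |R|=0.96992 <1
  x=-5.848: |R|=0.64828 <1
  x=-4.845: |R|=0.07239 <1
  x=-3.086: |R|=0.55545 <1
  x=-6.765: |R|=1.59013 >1
  x=-6.519: |R|=1.31093 >1
  x=-6.260: |R|=1.03801 >1
Interval (-6.2222, 0).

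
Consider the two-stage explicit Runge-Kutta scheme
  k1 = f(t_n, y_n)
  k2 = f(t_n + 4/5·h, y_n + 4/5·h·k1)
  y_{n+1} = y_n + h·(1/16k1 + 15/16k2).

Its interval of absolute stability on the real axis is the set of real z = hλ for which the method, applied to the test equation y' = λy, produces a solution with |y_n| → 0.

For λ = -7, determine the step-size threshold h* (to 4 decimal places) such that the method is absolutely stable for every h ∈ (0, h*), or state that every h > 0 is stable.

Set f=λy, z=hλ:
  k1=λy_n ⇒ h·k1=z·y_n;  k2=λ(1+4/5z)y_n ⇒ h·k2=z(1+4/5z)y_n
  y_{n+1}/y_n = 1 + 1/16z + 15/16z(1+4/5z) = 1 + z + 3/4z²
  ⇒ R(z) = 1 + z + 3/4z².

Need |R(x)|<1, x<0.
x=-1.23: |R|=0.9047
R=1: x+3/4x²=0 ⇒ x=−4/3=-1.3333; min R=1−1/(4·3/4)=0.6667>−1
Confirm numerically:
  x=-1.088: |R|=0.79981 <1
  x=-0.827: |R|=0.68595 <1
  x=-0.637: |R|=0.66733 <1
  x=-0.541: |R|=0.67851 <1
  x=-1.911: |R|=1.82794 >1
  x=-1.498: |R|=1.18500 >1
Stable set (-1.3333, 0).

(-1.3333,0); λ=-7 ⇒ h* = (4/3)/7 = 0.1905.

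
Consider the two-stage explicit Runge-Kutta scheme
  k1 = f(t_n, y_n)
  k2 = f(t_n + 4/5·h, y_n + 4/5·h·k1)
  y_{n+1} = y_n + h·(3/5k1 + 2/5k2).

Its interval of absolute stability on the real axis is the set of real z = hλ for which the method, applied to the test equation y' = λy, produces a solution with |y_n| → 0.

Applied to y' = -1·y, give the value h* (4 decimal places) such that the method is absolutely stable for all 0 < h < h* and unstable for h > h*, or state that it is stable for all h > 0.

(-3.1250,0); λ=-1 ⇒ h* = (25/8)/1 = 3.1250.

Test eqn y'=λy, z=hλ:
  k1=λy_n ⇒ h·k1=z·y_n;  k2=λ(1+4/5z)y_n ⇒ h·k2=z(1+4/5z)y_n
  y_{n+1}/y_n = 1 + 3/5z + 2/5z(1+4/5z) = 1 + z + 8/25z²
  Hence R(z) = 1 + z + 8/25z².

Solve |R(x)|<1 on ℝ⁻.
x=-0.32: |R|=0.7128
R=1: x+8/25x²=0 ⇒ x=−25/8=-3.1250; min R=1−1/(4·8/25)=0.2188>−1
Confirm numerically:
  x=-2.998: |R|=0.87816 <1
  x=-1.980: |R|=0.27453 <1
  x=-1.531: |R|=0.21907 <1
  x=-3.598: |R|=1.54459 >1
  x=-3.582: |R|=1.52383 >1
Stable set (-3.1250, 0).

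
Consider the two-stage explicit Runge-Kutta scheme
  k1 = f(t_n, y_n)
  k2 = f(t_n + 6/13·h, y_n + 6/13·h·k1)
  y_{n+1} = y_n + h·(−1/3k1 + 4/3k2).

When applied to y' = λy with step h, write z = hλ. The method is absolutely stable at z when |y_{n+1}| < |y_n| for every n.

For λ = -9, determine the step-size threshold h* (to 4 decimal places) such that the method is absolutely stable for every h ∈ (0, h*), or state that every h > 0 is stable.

Test eqn y'=λy, z=hλ:
  k1=λy_n ⇒ h·k1=z·y_n;  k2=λ(1+6/13z)y_n ⇒ h·k2=z(1+6/13z)y_n
  y_{n+1}/y_n = 1 − 1/3z + 4/3z(1+6/13z) = 1 + z + 8/13z²
  ⇒ R(z) = 1 + z + 8/13z².

Need |R(x)|<1, x<0.
x=-0.65: |R|=0.6100
R=1: x+8/13x²=0 ⇒ x=−13/8=-1.6250; min R=1−1/(4·8/13)=0.5938>−1
Confirm numerically:
  x=-1.463: |R|=0.85415 <1
  x=-1.256: |R|=0.71479 <1
  x=-1.161: |R|=0.66849 <1
  x=-2.003: |R|=1.46593 >1
  x=-1.770: |R|=1.15794 >1
Interval (-1.6250, 0).

(-1.6250,0); λ=-9 ⇒ h* = (13/8)/9 = 0.1806.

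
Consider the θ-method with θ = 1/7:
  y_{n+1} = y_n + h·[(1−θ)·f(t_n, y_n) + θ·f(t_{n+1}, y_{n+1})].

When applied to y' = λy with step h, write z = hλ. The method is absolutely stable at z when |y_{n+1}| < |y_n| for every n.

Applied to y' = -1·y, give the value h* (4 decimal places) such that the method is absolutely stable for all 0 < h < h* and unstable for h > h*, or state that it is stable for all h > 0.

(-2.8000,0); λ=-1 ⇒ h* = (14/5)/1 = 2.8000.

On y'=λy, z=hλ:
  y_{n+1} = y_n + z·[6/7·y_n + 1/7·y_{n+1}] ⇒ (1 − 1/7z)y_{n+1} = (1 + 6/7z)y_n
  ⇒ R(z) = (1 + 6/7z)/(1 − 1/7z).

Find x<0 with |R(x)|<1.
x=-1.69: |R|=0.3613
R=−1: 1+6/7x = −1+1/7x ⇒ -5/7x=2 ⇒ x=2/(-5/7)=-2.8000
Confirm numerically:
  x=-2.741: |R|=0.96972 <1
  x=-2.459: |R|=0.81975 <1
  x=-2.374: |R|=0.77278 <1
  x=-2.090: |R|=0.60946 <1
  x=-3.283: |R|=1.23485 >1
  x=-3.234: |R|=1.21204 >1
So |R|<1 on (-2.8000, 0).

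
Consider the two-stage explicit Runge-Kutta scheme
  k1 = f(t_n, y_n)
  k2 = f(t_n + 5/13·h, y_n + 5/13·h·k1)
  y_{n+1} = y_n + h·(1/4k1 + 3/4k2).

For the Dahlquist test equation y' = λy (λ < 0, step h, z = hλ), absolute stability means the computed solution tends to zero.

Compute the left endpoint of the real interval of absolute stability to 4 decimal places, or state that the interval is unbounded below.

left endpoint -3.4667.

On y'=λy, z=hλ:
  k1=λy_n ⇒ h·k1=z·y_n;  k2=λ(1+5/13z)y_n ⇒ h·k2=z(1+5/13z)y_n
  y_{n+1}/y_n = 1 + 1/4z + 3/4z(1+5/13z) = 1 + z + 15/52z²
  Hence R(z) = 1 + z + 15/52z².

Need |R(x)|<1, x<0.
x=-1.65: |R|=0.1353
R=1: x+15/52x²=0 ⇒ x=−52/15=-3.4667; min R=1−1/(4·15/52)=0.1333>−1
Confirm numerically:
  x=-3.063: |R|=0.64334 <1
  x=-2.991: |R|=0.58960 <1
  x=-1.881: |R|=0.13962 <1
  x=-1.718: |R|=0.13340 <1
  x=-3.583: |R|=1.12024 >1
  x=-3.523: |R|=1.05725 >1
Stable set (-3.4667, 0).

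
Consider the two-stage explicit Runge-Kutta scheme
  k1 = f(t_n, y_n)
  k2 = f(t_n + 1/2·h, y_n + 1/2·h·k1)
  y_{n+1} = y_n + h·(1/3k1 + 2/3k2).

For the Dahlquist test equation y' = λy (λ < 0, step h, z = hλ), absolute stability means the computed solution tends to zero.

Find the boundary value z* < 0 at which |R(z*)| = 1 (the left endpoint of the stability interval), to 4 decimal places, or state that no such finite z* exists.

On y'=λy, z=hλ:
  k1=λy_n ⇒ h·k1=z·y_n;  k2=λ(1+1/2z)y_n ⇒ h·k2=z(1+1/2z)y_n
  y_{n+1}/y_n = 1 + 1/3z + 2/3z(1+1/2z) = 1 + z + 1/3z²
  Hence R(z) = 1 + z + 1/3z².

Find x<0 with |R(x)|<1.
x=-0.85: |R|=0.3908
R=1: x+1/3x²=0 ⇒ x=−3=-3.0000; min R=1−1/(4·1/3)=0.2500>−1
Confirm numerically:
  x=-2.590: |R|=0.64603 <1
  x=-2.349: |R|=0.49027 <1
  x=-1.552: |R|=0.25090 <1
  x=-3.588: |R|=1.70325 >1
  x=-3.573: |R|=1.68244 >1
Stable set (-3.0000, 0).

z* = -3.0000.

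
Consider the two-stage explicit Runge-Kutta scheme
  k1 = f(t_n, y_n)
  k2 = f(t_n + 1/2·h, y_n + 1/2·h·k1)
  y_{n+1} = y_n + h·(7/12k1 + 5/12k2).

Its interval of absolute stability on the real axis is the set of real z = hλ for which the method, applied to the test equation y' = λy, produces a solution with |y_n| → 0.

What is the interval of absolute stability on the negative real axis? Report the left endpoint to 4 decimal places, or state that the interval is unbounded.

With y'=λy (z=hλ):
  k1=λy_n ⇒ h·k1=z·y_n;  k2=λ(1+1/2z)y_n ⇒ h·k2=z(1+1/2z)y_n
  y_{n+1}/y_n = 1 + 7/12z + 5/12z(1+1/2z) = 1 + z + 5/24z²
  ⇒ R(z) = 1 + z + 5/24z².

Need |R(x)|<1, x<0.
x=-1.68: |R|=0.0920
R=1: x+5/24x²=0 ⇒ x=−24/5=-4.8000; min R=1−1/(4·5/24)=-0.2000>−1
Confirm numerically:
  x=-4.501: |R|=0.71963 <1
  x=-3.758: |R|=0.18420 <1
  x=-2.542: |R|=0.19580 <1
  x=-5.258: |R|=1.50170 >1
  x=-5.244: |R|=1.48507 >1
  x=-4.888: |R|=1.08961 >1
Stable set (-4.8000, 0).

z∈(-4.8000,0).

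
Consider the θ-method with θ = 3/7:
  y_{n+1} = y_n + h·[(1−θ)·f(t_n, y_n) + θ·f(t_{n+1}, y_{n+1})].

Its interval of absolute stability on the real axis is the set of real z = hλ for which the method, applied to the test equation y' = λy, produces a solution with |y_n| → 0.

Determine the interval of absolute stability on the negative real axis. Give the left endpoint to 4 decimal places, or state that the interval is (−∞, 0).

z∈(-14.0000,0).

On y'=λy, z=hλ:
  y_{n+1} = y_n + z·[4/7·y_n + 3/7·y_{n+1}] ⇒ (1 − 3/7z)y_{n+1} = (1 + 4/7z)y_n
  ⇒ R(z) = (1 + 4/7z)/(1 − 3/7z).

Boundary: |R(x)|=1, x<0.
x=-0.58: |R|=0.5355
R=−1: 1+4/7x = −1+3/7x ⇒ -1/7x=2 ⇒ x=2/(-1/7)=-14.0000
Confirm numerically:
  x=-13.539: |R|=0.99032 <1
  x=-8.550: |R|=0.83308 <1
  x=-7.975: |R|=0.80517 <1
  x=-6.750: |R|=0.73394 <1
  x=-14.352: |R|=1.00703 >1
  x=-14.313: |R|=1.00627 >1
  x=-14.255: |R|=1.00512 >1
So |R|<1 on (-14.0000, 0).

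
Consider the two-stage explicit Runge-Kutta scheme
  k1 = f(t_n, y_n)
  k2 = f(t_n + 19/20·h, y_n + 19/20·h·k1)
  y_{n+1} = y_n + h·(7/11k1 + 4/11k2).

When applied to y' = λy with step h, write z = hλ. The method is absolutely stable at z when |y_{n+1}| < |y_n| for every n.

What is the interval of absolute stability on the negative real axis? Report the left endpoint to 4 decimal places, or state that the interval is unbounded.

Set f=λy, z=hλ:
  k1=λy_n ⇒ h·k1=z·y_n;  k2=λ(1+19/20z)y_n ⇒ h·k2=z(1+19/20z)y_n
  y_{n+1}/y_n = 1 + 7/11z + 4/11z(1+19/20z) = 1 + z + 19/55z²
  R(z) = 1 + z + 19/55z².

Solve |R(x)|<1 on ℝ⁻.
x=-0.34: |R|=0.6999
R=1: x+19/55x²=0 ⇒ x=−55/19=-2.8947; min R=1−1/(4·19/55)=0.2763>−1
Confirm numerically:
  x=-2.851: |R|=0.95692 <1
  x=-2.349: |R|=0.55715 <1
  x=-1.895: |R|=0.34554 <1
  x=-1.238: |R|=0.29146 <1
  x=-3.329: |R|=1.49941 >1
  x=-3.061: |R|=1.17581 >1
  x=-2.962: |R|=1.06883 >1
So |R|<1 on (-2.8947, 0).

(-2.8947, 0).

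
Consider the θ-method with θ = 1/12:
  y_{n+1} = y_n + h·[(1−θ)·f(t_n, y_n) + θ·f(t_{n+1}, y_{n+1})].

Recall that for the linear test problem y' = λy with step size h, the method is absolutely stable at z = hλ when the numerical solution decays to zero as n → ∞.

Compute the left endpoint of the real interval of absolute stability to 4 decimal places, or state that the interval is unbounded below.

On y'=λy, z=hλ:
  y_{n+1} = y_n + z·[11/12·y_n + 1/12·y_{n+1}] ⇒ (1 − 1/12z)y_{n+1} = (1 + 11/12z)y_n
  Hence R(z) = (1 + 11/12z)/(1 − 1/12z).

Boundary: |R(x)|=1, x<0.
x=-1.23: |R|=0.1156
R=−1: 1+11/12x = −1+1/12x ⇒ -5/6x=2 ⇒ x=2/(-5/6)=-2.4000
Confirm numerically:
  x=-2.124: |R|=0.80459 <1
  x=-1.818: |R|=0.57881 <1
  x=-1.460: |R|=0.30163 <1
  x=-2.855: |R|=1.30629 >1
  x=-2.555: |R|=1.10649 >1
Interval (-2.4000, 0).

z* = -2.4000.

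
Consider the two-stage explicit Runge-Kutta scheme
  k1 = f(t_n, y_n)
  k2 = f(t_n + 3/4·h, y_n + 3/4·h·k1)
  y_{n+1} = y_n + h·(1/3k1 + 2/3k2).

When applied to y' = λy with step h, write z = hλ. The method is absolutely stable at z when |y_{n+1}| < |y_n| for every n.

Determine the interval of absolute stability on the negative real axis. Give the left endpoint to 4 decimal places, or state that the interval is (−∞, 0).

z∈(-2.0000,0).

With y'=λy (z=hλ):
  k1=λy_n ⇒ h·k1=z·y_n;  k2=λ(1+3/4z)y_n ⇒ h·k2=z(1+3/4z)y_n
  y_{n+1}/y_n = 1 + 1/3z + 2/3z(1+3/4z) = 1 + z + 1/2z²
  R(z) = 1 + z + 1/2z².

Need |R(x)|<1, x<0.
x=-1.19: |R|=0.5181
R=1: x+1/2x²=0 ⇒ x=−2=-2.0000; min R=1−1/(4·1/2)=0.5000>−1
Confirm numerically:
  x=-1.710: |R|=0.75205 <1
  x=-1.491: |R|=0.62054 <1
  x=-1.037: |R|=0.50068 <1
  x=-2.382: |R|=1.45496 >1
  x=-2.178: |R|=1.19384 >1
Stable set (-2.0000, 0).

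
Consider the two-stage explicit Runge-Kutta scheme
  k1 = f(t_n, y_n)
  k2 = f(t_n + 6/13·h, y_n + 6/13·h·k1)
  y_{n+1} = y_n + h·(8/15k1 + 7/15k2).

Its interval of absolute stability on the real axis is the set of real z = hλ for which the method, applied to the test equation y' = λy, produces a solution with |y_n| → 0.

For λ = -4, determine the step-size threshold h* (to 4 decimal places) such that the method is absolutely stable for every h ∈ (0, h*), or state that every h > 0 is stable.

On y'=λy, z=hλ:
  k1=λy_n ⇒ h·k1=z·y_n;  k2=λ(1+6/13z)y_n ⇒ h·k2=z(1+6/13z)y_n
  y_{n+1}/y_n = 1 + 8/15z + 7/15z(1+6/13z) = 1 + z + 14/65z²
  so R(z) = 1 + z + 14/65z².

Need |R(x)|<1, x<0.
x=-1.27: |R|=0.0774
R=1: x+14/65x²=0 ⇒ x=−65/14=-4.6429; min R=1−1/(4·14/65)=-0.1607>−1
Confirm numerically:
  x=-3.984: |R|=0.43464 <1
  x=-3.520: |R|=0.14870 <1
  x=-3.004: |R|=0.06037 <1
  x=-2.051: |R|=0.14496 <1
  x=-5.082: |R|=1.48068 >1
  x=-4.794: |R|=1.15606 >1
Stable set (-4.6429, 0).

(-4.6429,0); λ=-4 ⇒ h* = (65/14)/4 = 1.1607.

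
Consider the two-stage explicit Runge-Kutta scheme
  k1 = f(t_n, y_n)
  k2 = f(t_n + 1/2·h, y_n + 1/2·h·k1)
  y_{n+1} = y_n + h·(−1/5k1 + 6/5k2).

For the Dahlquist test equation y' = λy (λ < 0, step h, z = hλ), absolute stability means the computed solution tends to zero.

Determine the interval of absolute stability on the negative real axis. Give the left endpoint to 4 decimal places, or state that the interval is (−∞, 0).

(-1.6667, 0).

Test eqn y'=λy, z=hλ:
  k1=λy_n ⇒ h·k1=z·y_n;  k2=λ(1+1/2z)y_n ⇒ h·k2=z(1+1/2z)y_n
  y_{n+1}/y_n = 1 − 1/5z + 6/5z(1+1/2z) = 1 + z + 3/5z²
  R(z) = 1 + z + 3/5z².

Boundary: |R(x)|=1, x<0.
x=-1.09: |R|=0.6229
R=1: x+3/5x²=0 ⇒ x=−5/3=-1.6667; min R=1−1/(4·3/5)=0.5833>−1
Confirm numerically:
  x=-1.338: |R|=0.73615 <1
  x=-1.062: |R|=0.61471 <1
  x=-0.974: |R|=0.59521 <1
  x=-2.136: |R|=1.60150 >1
  x=-2.099: |R|=1.54448 >1
  x=-2.063: |R|=1.49058 >1
Stable set (-1.6667, 0).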